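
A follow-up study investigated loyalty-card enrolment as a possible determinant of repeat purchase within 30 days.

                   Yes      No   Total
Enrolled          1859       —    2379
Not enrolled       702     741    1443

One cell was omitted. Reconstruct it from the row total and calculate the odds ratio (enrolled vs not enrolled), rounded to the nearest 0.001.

3.774

The missing cell is in the exposed row: 2379 − 1859 = 520.
So a = 1859, b = 520, c = 702, d = 741.
OR = (a·d)/(b·c) = (1859 × 741) / (520 × 702) = 1377519 / 365040 = 3.77361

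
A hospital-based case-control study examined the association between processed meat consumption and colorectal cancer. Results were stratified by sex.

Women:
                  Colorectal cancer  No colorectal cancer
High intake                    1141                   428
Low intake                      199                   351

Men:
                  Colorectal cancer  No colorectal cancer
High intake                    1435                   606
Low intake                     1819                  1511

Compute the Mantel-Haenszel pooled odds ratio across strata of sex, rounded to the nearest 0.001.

2.415

OR_MH = Σ(aᵢdᵢ/nᵢ) / Σ(bᵢcᵢ/nᵢ), where nᵢ is the stratum total.
Stratum 1 (Women): n = 2119; a·d/n = 1141·351/2119 = 189.0000; b·c/n = 428·199/2119 = 40.1944
Stratum 2 (Men): n = 5371; a·d/n = 1435·1511/5371 = 403.7023; b·c/n = 606·1819/5371 = 205.2344
OR_MH = (189.0000 + 403.7023) / (40.1944 + 205.2344) = 592.7023 / 245.4288 = 2.41497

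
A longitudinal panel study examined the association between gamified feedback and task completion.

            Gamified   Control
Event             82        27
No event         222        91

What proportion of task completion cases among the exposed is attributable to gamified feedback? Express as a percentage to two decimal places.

Reading the table with exposure as columns: a = 82 (Gamified, case), b = 222 (Gamified, non-case), c = 27 (Control, case), d = 91.
Risk in exposed = 82/304 = 0.26974; risk in unexposed = 27/118 = 0.22881.
RR = 0.26974/0.22881 = 1.17885
AR% = (RR − 1)/RR × 100 = (1.17885 − 1)/1.17885 × 100 = 15.1716%

15.17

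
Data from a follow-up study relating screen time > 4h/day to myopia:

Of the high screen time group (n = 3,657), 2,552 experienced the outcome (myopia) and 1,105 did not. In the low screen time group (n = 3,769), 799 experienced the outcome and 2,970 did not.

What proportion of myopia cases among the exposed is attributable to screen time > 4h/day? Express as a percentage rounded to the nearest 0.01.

From the description: a = 2552, b = 1105, c = 799, d = 2970.
Risk in exposed = 2552/3657 = 0.69784; risk in unexposed = 799/3769 = 0.21199.
RR = 0.69784/0.21199 = 3.29181
AR% = (RR − 1)/RR × 100 = (3.29181 − 1)/3.29181 × 100 = 69.6216%

69.62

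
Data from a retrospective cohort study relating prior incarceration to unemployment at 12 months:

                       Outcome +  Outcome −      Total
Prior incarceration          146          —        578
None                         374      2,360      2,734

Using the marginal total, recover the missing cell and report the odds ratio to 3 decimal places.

2.133

The missing cell is in the exposed row: 578 − 146 = 432.
So a = 146, b = 432, c = 374, d = 2360.
OR = (a·d)/(b·c) = (146 × 2360) / (432 × 374) = 344560 / 161568 = 2.13260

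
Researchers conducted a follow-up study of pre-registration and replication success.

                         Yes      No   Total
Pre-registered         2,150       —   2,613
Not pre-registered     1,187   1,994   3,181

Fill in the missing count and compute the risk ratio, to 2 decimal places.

2.21

The missing cell is in the exposed row: 2613 − 2150 = 463.
So a = 2150, b = 463, c = 1187, d = 1994.
RR = [a/(a+b)] / [c/(c+d)] = (2150/2613) / (1187/3181) = 0.82281/0.37315 = 2.20502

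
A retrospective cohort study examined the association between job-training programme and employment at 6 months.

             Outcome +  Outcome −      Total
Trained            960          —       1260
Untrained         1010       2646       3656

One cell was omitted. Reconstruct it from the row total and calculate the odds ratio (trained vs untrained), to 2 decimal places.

8.38

The missing cell is in the exposed row: 1260 − 960 = 300.
So a = 960, b = 300, c = 1010, d = 2646.
OR = (a·d)/(b·c) = (960 × 2646) / (300 × 1010) = 2540160 / 303000 = 8.38337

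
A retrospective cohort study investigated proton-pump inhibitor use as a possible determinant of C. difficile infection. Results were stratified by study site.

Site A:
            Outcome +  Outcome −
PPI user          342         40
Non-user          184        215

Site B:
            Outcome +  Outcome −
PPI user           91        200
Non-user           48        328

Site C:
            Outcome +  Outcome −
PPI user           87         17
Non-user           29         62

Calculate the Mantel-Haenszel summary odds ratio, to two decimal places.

OR_MH = Σ(aᵢdᵢ/nᵢ) / Σ(bᵢcᵢ/nᵢ), where nᵢ is the stratum total.
Stratum 1 (Site A): n = 781; a·d/n = 342·215/781 = 94.1485; b·c/n = 40·184/781 = 9.4238
Stratum 2 (Site B): n = 667; a·d/n = 91·328/667 = 44.7496; b·c/n = 200·48/667 = 14.3928
Stratum 3 (Site C): n = 195; a·d/n = 87·62/195 = 27.6615; b·c/n = 17·29/195 = 2.5282
OR_MH = (94.1485 + 44.7496 + 27.6615) / (9.4238 + 14.3928 + 2.5282) = 166.5597 / 26.3448 = 6.32229

6.32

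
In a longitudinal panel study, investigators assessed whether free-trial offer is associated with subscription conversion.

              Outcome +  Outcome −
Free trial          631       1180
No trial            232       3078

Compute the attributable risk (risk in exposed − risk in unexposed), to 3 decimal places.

0.278

Cells: a = 631, b = 1180, c = 232, d = 3078.
Risk in exposed = 631/1811 = 0.348426; risk in unexposed = 232/3310 = 0.070091.
Risk difference = 0.348426 − 0.070091 = 0.278336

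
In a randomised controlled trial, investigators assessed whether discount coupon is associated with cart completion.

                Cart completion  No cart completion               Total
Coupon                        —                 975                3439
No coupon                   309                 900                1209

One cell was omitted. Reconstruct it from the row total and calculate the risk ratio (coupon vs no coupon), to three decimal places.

2.803

The missing cell is in the exposed row: 3439 − 975 = 2464.
So a = 2464, b = 975, c = 309, d = 900.
RR = [a/(a+b)] / [c/(c+d)] = (2464/3439) / (309/1209) = 0.71649/0.25558 = 2.80334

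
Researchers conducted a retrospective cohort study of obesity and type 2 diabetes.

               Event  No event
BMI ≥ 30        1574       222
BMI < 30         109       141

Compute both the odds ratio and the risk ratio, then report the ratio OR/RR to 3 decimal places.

Cells: a = 1574, b = 222, c = 109, d = 141.
OR = (1574·141)/(222·109) = 221934/24198 = 9.17158
Risk in exposed = 1574/1796 = 0.87639; risk in unexposed = 109/250 = 0.43600; RR = 2.01007
OR/RR = 9.17158 / 2.01007 = 4.56281
The outcome is not rare, so the OR lies further from 1 than the RR.

4.563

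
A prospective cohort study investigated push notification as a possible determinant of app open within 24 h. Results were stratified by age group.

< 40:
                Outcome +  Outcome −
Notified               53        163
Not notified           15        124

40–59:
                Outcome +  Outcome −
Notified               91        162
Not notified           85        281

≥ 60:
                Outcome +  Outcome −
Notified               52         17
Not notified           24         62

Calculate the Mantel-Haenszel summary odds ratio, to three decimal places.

OR_MH = Σ(aᵢdᵢ/nᵢ) / Σ(bᵢcᵢ/nᵢ), where nᵢ is the stratum total.
Stratum 1 (< 40): n = 355; a·d/n = 53·124/355 = 18.5127; b·c/n = 163·15/355 = 6.8873
Stratum 2 (40–59): n = 619; a·d/n = 91·281/619 = 41.3102; b·c/n = 162·85/619 = 22.2456
Stratum 3 (≥ 60): n = 155; a·d/n = 52·62/155 = 20.8000; b·c/n = 17·24/155 = 2.6323
OR_MH = (18.5127 + 41.3102 + 20.8000) / (6.8873 + 22.2456 + 2.6323) = 80.6229 / 31.7651 = 2.53809

2.538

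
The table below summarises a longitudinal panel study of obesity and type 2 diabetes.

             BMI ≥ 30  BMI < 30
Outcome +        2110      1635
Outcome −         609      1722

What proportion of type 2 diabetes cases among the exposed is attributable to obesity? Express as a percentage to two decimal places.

37.24

Reading the table with exposure as columns: a = 2110 (BMI ≥ 30, case), b = 609 (BMI ≥ 30, non-case), c = 1635 (BMI < 30, case), d = 1722.
Risk in exposed = 2110/2719 = 0.77602; risk in unexposed = 1635/3357 = 0.48704.
RR = 0.77602/0.48704 = 1.59333
AR% = (RR − 1)/RR × 100 = (1.59333 − 1)/1.59333 × 100 = 37.2385%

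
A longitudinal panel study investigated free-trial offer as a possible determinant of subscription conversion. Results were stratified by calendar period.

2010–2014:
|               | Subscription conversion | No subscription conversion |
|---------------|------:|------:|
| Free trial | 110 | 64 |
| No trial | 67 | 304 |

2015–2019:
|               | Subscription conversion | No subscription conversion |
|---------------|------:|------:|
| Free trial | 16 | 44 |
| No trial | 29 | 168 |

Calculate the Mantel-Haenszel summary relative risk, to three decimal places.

RR_MH = Σ(aᵢ·n₀ᵢ/nᵢ) / Σ(cᵢ·n₁ᵢ/nᵢ), with n₁ᵢ = aᵢ+bᵢ (exposed), n₀ᵢ = cᵢ+dᵢ (unexposed), nᵢ = n₁ᵢ+n₀ᵢ.
Stratum 1 (2010–2014): n₁ = 174, n₀ = 371, n = 545; a·n₀/n = 110·371/545 = 74.8807; c·n₁/n = 67·174/545 = 21.3908
Stratum 2 (2015–2019): n₁ = 60, n₀ = 197, n = 257; a·n₀/n = 16·197/257 = 12.2646; c·n₁/n = 29·60/257 = 6.7704
RR_MH = (74.8807 + 12.2646) / (21.3908 + 6.7704) = 87.1453 / 28.1613 = 3.09451

3.095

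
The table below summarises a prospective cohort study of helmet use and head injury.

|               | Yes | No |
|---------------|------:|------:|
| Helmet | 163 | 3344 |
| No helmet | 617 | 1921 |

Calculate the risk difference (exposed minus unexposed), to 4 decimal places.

Cells: a = 163, b = 3344, c = 617, d = 1921.
Risk in exposed = 163/3507 = 0.046478; risk in unexposed = 617/2538 = 0.243105.
Risk difference = 0.046478 − 0.243105 = -0.196626

-0.1966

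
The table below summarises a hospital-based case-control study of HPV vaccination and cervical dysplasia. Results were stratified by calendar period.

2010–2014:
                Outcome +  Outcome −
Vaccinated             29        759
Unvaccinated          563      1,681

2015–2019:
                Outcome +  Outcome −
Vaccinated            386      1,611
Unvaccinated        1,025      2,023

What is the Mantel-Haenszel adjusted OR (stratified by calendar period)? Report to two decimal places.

0.36

OR_MH = Σ(aᵢdᵢ/nᵢ) / Σ(bᵢcᵢ/nᵢ), where nᵢ is the stratum total.
Stratum 1 (2010–2014): n = 3032; a·d/n = 29·1681/3032 = 16.0782; b·c/n = 759·563/3032 = 140.9357
Stratum 2 (2015–2019): n = 5045; a·d/n = 386·2023/5045 = 154.7826; b·c/n = 1611·1025/5045 = 327.3092
OR_MH = (16.0782 + 154.7826) / (140.9357 + 327.3092) = 170.8607 / 468.2449 = 0.36490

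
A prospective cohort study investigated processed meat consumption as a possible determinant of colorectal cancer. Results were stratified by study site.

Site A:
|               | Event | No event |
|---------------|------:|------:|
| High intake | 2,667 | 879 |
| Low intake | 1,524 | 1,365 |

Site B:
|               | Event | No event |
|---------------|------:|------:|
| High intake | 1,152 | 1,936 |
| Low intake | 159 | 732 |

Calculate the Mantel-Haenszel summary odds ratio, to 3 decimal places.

2.723

OR_MH = Σ(aᵢdᵢ/nᵢ) / Σ(bᵢcᵢ/nᵢ), where nᵢ is the stratum total.
Stratum 1 (Site A): n = 6435; a·d/n = 2667·1365/6435 = 565.7273; b·c/n = 879·1524/6435 = 208.1734
Stratum 2 (Site B): n = 3979; a·d/n = 1152·732/3979 = 211.9286; b·c/n = 1936·159/3979 = 77.3622
OR_MH = (565.7273 + 211.9286) / (208.1734 + 77.3622) = 777.6559 / 285.5356 = 2.72350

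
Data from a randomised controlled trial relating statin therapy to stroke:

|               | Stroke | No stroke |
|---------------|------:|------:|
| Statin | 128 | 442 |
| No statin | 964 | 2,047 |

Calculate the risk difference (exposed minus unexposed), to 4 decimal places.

Cells: a = 128, b = 442, c = 964, d = 2047.
Risk in exposed = 128/570 = 0.224561; risk in unexposed = 964/3011 = 0.320159.
Risk difference = 0.224561 − 0.320159 = -0.095598

-0.0956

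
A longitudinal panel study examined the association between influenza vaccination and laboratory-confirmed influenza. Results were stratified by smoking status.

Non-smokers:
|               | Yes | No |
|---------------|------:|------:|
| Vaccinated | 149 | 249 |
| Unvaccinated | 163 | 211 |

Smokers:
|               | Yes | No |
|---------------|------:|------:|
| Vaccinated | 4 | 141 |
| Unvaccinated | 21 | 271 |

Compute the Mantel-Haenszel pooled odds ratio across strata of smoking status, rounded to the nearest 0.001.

OR_MH = Σ(aᵢdᵢ/nᵢ) / Σ(bᵢcᵢ/nᵢ), where nᵢ is the stratum total.
Stratum 1 (Non-smokers): n = 772; a·d/n = 149·211/772 = 40.7241; b·c/n = 249·163/772 = 52.5738
Stratum 2 (Smokers): n = 437; a·d/n = 4·271/437 = 2.4805; b·c/n = 141·21/437 = 6.7757
OR_MH = (40.7241 + 2.4805) / (52.5738 + 6.7757) = 43.2046 / 59.3496 = 0.72797

0.728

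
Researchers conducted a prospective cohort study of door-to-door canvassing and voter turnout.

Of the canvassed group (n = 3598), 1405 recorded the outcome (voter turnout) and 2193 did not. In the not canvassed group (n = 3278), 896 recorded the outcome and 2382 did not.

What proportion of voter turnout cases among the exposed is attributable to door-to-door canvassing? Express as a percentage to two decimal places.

From the description: a = 1405, b = 2193, c = 896, d = 2382.
Risk in exposed = 1405/3598 = 0.39049; risk in unexposed = 896/3278 = 0.27334.
RR = 0.39049/0.27334 = 1.42862
AR% = (RR − 1)/RR × 100 = (1.42862 − 1)/1.42862 × 100 = 30.0023%

30.00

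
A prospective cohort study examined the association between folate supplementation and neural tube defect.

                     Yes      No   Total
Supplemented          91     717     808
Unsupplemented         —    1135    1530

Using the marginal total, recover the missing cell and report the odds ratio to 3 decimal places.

The missing cell is in the unexposed row: 1530 − 1135 = 395.
So a = 91, b = 717, c = 395, d = 1135.
OR = (a·d)/(b·c) = (91 × 1135) / (717 × 395) = 103285 / 283215 = 0.36469

0.365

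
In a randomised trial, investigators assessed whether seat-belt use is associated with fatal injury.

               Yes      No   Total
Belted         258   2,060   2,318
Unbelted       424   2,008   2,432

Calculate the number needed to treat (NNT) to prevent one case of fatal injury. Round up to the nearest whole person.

16

Risk in treated group = 258/2318 = 0.11130; risk in control = 424/2432 = 0.17434.
Absolute risk reduction = 0.17434 − 0.11130 = 0.06304
NNT = 1 / ARR = 1 / 0.06304 = 15.863 → round up → 16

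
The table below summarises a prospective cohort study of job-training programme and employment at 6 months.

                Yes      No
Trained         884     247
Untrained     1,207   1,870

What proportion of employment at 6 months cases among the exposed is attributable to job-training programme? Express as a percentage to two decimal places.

Cells: a = 884, b = 247, c = 1207, d = 1870.
Risk in exposed = 884/1131 = 0.78161; risk in unexposed = 1207/3077 = 0.39227.
RR = 0.78161/0.39227 = 1.99255
AR% = (RR − 1)/RR × 100 = (1.99255 − 1)/1.99255 × 100 = 49.8131%

49.81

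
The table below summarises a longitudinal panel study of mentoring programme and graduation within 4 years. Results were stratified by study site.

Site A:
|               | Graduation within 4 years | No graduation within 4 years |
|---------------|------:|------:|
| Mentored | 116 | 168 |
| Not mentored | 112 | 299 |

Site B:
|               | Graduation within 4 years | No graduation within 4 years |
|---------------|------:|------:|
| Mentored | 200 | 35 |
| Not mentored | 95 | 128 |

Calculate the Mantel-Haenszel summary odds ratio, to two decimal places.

3.08

OR_MH = Σ(aᵢdᵢ/nᵢ) / Σ(bᵢcᵢ/nᵢ), where nᵢ is the stratum total.
Stratum 1 (Site A): n = 695; a·d/n = 116·299/695 = 49.9050; b·c/n = 168·112/695 = 27.0734
Stratum 2 (Site B): n = 458; a·d/n = 200·128/458 = 55.8952; b·c/n = 35·95/458 = 7.2598
OR_MH = (49.9050 + 55.8952) / (27.0734 + 7.2598) = 105.8002 / 34.3332 = 3.08157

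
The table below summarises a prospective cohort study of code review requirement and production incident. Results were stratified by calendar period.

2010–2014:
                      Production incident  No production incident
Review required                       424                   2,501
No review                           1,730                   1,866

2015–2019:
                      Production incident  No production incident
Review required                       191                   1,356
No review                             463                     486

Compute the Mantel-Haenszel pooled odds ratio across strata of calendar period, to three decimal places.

0.173

OR_MH = Σ(aᵢdᵢ/nᵢ) / Σ(bᵢcᵢ/nᵢ), where nᵢ is the stratum total.
Stratum 1 (2010–2014): n = 6521; a·d/n = 424·1866/6521 = 121.3286; b·c/n = 2501·1730/6521 = 663.5071
Stratum 2 (2015–2019): n = 2496; a·d/n = 191·486/2496 = 37.1899; b·c/n = 1356·463/2496 = 251.5337
OR_MH = (121.3286 + 37.1899) / (663.5071 + 251.5337) = 158.5185 / 915.0408 = 0.17324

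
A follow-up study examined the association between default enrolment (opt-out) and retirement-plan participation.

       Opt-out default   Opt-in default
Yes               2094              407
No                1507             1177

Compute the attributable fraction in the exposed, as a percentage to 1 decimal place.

55.8

Reading the table with exposure as columns: a = 2094 (Opt-out default, case), b = 1507 (Opt-out default, non-case), c = 407 (Opt-in default, case), d = 1177.
Risk in exposed = 2094/3601 = 0.58151; risk in unexposed = 407/1584 = 0.25694.
RR = 0.58151/0.25694 = 2.26316
AR% = (RR − 1)/RR × 100 = (2.26316 − 1)/2.26316 × 100 = 55.8139%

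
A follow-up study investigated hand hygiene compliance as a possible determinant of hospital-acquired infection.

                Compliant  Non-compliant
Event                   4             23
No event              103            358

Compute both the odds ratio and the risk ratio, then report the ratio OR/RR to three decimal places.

Reading the table with exposure as columns: a = 4 (Compliant, case), b = 103 (Compliant, non-case), c = 23 (Non-compliant, case), d = 358.
OR = (4·358)/(103·23) = 1432/2369 = 0.60447
Risk in exposed = 4/107 = 0.03738; risk in unexposed = 23/381 = 0.06037; RR = 0.61926
OR/RR = 0.60447 / 0.61926 = 0.97612
The outcome is rare in both groups, so OR ≈ RR (ratio near 1).

0.976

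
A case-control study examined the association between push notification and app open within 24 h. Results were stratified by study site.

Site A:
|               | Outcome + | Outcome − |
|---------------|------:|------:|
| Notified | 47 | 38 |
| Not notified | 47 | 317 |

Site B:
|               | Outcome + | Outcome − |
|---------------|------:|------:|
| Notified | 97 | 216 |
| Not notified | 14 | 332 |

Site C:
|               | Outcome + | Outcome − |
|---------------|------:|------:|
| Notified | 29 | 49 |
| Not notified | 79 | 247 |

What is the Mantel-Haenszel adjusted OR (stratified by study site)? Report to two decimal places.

OR_MH = Σ(aᵢdᵢ/nᵢ) / Σ(bᵢcᵢ/nᵢ), where nᵢ is the stratum total.
Stratum 1 (Site A): n = 449; a·d/n = 47·317/449 = 33.1826; b·c/n = 38·47/449 = 3.9777
Stratum 2 (Site B): n = 659; a·d/n = 97·332/659 = 48.8680; b·c/n = 216·14/659 = 4.5888
Stratum 3 (Site C): n = 404; a·d/n = 29·247/404 = 17.7302; b·c/n = 49·79/404 = 9.5817
OR_MH = (33.1826 + 48.8680 + 17.7302) / (3.9777 + 4.5888 + 9.5817) = 99.7808 / 18.1482 = 5.49812

5.50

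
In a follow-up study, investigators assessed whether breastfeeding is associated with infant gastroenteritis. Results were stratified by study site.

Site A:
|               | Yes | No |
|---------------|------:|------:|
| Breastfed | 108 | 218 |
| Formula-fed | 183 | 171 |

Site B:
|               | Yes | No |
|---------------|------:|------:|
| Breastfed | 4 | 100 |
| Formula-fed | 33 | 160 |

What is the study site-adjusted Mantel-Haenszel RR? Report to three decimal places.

RR_MH = Σ(aᵢ·n₀ᵢ/nᵢ) / Σ(cᵢ·n₁ᵢ/nᵢ), with n₁ᵢ = aᵢ+bᵢ (exposed), n₀ᵢ = cᵢ+dᵢ (unexposed), nᵢ = n₁ᵢ+n₀ᵢ.
Stratum 1 (Site A): n₁ = 326, n₀ = 354, n = 680; a·n₀/n = 108·354/680 = 56.2235; c·n₁/n = 183·326/680 = 87.7324
Stratum 2 (Site B): n₁ = 104, n₀ = 193, n = 297; a·n₀/n = 4·193/297 = 2.5993; c·n₁/n = 33·104/297 = 11.5556
RR_MH = (56.2235 + 2.5993) / (87.7324 + 11.5556) = 58.8229 / 99.2879 = 0.59245

0.592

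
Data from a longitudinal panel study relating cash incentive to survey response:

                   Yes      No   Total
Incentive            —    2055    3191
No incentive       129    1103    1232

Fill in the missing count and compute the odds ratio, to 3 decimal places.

4.727

The missing cell is in the exposed row: 3191 − 2055 = 1136.
So a = 1136, b = 2055, c = 129, d = 1103.
OR = (a·d)/(b·c) = (1136 × 1103) / (2055 × 129) = 1253008 / 265095 = 4.72664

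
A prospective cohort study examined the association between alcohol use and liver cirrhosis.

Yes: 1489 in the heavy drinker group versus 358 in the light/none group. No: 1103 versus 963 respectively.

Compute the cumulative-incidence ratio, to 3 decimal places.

From the description: a = 1489, b = 1103, c = 358, d = 963.
Risk in exposed = 1489/2592 = 0.57446; risk in unexposed = 358/1321 = 0.27101.
RR = 0.57446 / 0.27101 = 2.11972
The risk among the exposed is 2.12 times that among the unexposed.

2.120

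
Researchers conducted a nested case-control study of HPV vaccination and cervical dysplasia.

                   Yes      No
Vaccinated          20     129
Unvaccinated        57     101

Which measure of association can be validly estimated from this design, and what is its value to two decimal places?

Cells: a = 20, b = 129, c = 57, d = 101.
This is a nested case-control study: participants were sampled on outcome status, so risks in the source population cannot be estimated directly — relative risk is not valid here. The odds ratio is the appropriate measure.
OR = (a·d)/(b·c) = (20 × 101) / (129 × 57) = 2020 / 7353 = 0.27472

0.27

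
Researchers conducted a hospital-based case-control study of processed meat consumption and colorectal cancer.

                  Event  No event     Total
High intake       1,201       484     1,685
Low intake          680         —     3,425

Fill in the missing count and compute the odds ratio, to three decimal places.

10.017

The missing cell is in the unexposed row: 3425 − 680 = 2745.
So a = 1201, b = 484, c = 680, d = 2745.
OR = (a·d)/(b·c) = (1201 × 2745) / (484 × 680) = 3296745 / 329120 = 10.01685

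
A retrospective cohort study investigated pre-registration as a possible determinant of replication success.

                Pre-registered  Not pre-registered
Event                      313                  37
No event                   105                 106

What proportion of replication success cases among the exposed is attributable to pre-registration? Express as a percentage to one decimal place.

65.4

Reading the table with exposure as columns: a = 313 (Pre-registered, case), b = 105 (Pre-registered, non-case), c = 37 (Not pre-registered, case), d = 106.
Risk in exposed = 313/418 = 0.74880; risk in unexposed = 37/143 = 0.25874.
RR = 0.74880/0.25874 = 2.89403
AR% = (RR − 1)/RR × 100 = (2.89403 − 1)/2.89403 × 100 = 65.4461%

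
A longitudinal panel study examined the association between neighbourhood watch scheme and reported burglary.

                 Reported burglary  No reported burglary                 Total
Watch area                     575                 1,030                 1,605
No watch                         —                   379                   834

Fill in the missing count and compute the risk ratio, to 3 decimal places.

The missing cell is in the unexposed row: 834 − 379 = 455.
So a = 575, b = 1030, c = 455, d = 379.
RR = [a/(a+b)] / [c/(c+d)] = (575/1605) / (455/834) = 0.35826/0.54556 = 0.65667

0.657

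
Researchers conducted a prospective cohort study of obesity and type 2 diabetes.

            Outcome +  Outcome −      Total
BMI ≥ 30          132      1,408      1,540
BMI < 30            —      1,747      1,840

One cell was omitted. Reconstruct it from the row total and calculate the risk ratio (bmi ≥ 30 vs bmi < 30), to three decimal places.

1.696

The missing cell is in the unexposed row: 1840 − 1747 = 93.
So a = 132, b = 1408, c = 93, d = 1747.
RR = [a/(a+b)] / [c/(c+d)] = (132/1540) / (93/1840) = 0.08571/0.05054 = 1.69585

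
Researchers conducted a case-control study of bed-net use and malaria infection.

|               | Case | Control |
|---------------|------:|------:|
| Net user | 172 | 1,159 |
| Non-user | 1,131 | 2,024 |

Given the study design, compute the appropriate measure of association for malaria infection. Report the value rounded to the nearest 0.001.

Cells: a = 172, b = 1159, c = 1131, d = 2024.
This is a case-control study: participants were sampled on outcome status, so risks in the source population cannot be estimated directly — relative risk is not valid here. The odds ratio is the appropriate measure.
OR = (a·d)/(b·c) = (172 × 2024) / (1159 × 1131) = 348128 / 1310829 = 0.26558

0.266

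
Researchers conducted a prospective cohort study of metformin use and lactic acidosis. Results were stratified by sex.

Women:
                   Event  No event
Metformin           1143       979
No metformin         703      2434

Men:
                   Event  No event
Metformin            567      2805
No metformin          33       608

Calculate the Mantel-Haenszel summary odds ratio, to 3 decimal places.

OR_MH = Σ(aᵢdᵢ/nᵢ) / Σ(bᵢcᵢ/nᵢ), where nᵢ is the stratum total.
Stratum 1 (Women): n = 5259; a·d/n = 1143·2434/5259 = 529.0097; b·c/n = 979·703/5259 = 130.8684
Stratum 2 (Men): n = 4013; a·d/n = 567·608/4013 = 85.9048; b·c/n = 2805·33/4013 = 23.0663
OR_MH = (529.0097 + 85.9048) / (130.8684 + 23.0663) = 614.9145 / 153.9347 = 3.99465

3.995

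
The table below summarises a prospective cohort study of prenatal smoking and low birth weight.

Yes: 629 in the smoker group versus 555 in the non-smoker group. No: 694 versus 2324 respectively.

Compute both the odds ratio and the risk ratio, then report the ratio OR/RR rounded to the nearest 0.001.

From the description: a = 629, b = 694, c = 555, d = 2324.
OR = (629·2324)/(694·555) = 1461796/385170 = 3.79520
Risk in exposed = 629/1323 = 0.47543; risk in unexposed = 555/2879 = 0.19278; RR = 2.46626
OR/RR = 3.79520 / 2.46626 = 1.53884
The outcome is not rare, so the OR lies further from 1 than the RR.

1.539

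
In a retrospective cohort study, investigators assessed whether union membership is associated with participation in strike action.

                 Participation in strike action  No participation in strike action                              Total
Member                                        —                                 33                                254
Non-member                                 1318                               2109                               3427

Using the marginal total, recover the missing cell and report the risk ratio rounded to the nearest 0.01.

2.26

The missing cell is in the exposed row: 254 − 33 = 221.
So a = 221, b = 33, c = 1318, d = 2109.
RR = [a/(a+b)] / [c/(c+d)] = (221/254) / (1318/3427) = 0.87008/0.38459 = 2.26234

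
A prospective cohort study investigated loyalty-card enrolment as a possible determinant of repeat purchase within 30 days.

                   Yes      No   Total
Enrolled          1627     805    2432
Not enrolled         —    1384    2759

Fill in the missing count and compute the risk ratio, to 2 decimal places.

1.34

The missing cell is in the unexposed row: 2759 − 1384 = 1375.
So a = 1627, b = 805, c = 1375, d = 1384.
RR = [a/(a+b)] / [c/(c+d)] = (1627/2432) / (1375/2759) = 0.66900/0.49837 = 1.34237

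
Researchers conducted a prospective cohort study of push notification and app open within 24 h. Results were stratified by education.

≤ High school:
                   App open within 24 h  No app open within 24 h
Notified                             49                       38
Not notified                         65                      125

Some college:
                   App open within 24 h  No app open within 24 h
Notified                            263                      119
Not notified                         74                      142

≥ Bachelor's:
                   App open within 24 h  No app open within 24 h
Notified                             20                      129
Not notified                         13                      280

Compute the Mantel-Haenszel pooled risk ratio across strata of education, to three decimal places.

1.968

RR_MH = Σ(aᵢ·n₀ᵢ/nᵢ) / Σ(cᵢ·n₁ᵢ/nᵢ), with n₁ᵢ = aᵢ+bᵢ (exposed), n₀ᵢ = cᵢ+dᵢ (unexposed), nᵢ = n₁ᵢ+n₀ᵢ.
Stratum 1 (≤ High school): n₁ = 87, n₀ = 190, n = 277; a·n₀/n = 49·190/277 = 33.6101; c·n₁/n = 65·87/277 = 20.4152
Stratum 2 (Some college): n₁ = 382, n₀ = 216, n = 598; a·n₀/n = 263·216/598 = 94.9967; c·n₁/n = 74·382/598 = 47.2709
Stratum 3 (≥ Bachelor's): n₁ = 149, n₀ = 293, n = 442; a·n₀/n = 20·293/442 = 13.2579; c·n₁/n = 13·149/442 = 4.3824
RR_MH = (33.6101 + 94.9967 + 13.2579) / (20.4152 + 47.2709 + 4.3824) = 141.8647 / 72.0684 = 1.96847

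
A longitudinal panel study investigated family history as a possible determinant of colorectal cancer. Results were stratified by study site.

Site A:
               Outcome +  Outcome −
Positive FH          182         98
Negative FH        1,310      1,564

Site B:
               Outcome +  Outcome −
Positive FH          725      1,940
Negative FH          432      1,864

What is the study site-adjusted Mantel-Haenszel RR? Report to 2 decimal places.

RR_MH = Σ(aᵢ·n₀ᵢ/nᵢ) / Σ(cᵢ·n₁ᵢ/nᵢ), with n₁ᵢ = aᵢ+bᵢ (exposed), n₀ᵢ = cᵢ+dᵢ (unexposed), nᵢ = n₁ᵢ+n₀ᵢ.
Stratum 1 (Site A): n₁ = 280, n₀ = 2874, n = 3154; a·n₀/n = 182·2874/3154 = 165.8427; c·n₁/n = 1310·280/3154 = 116.2968
Stratum 2 (Site B): n₁ = 2665, n₀ = 2296, n = 4961; a·n₀/n = 725·2296/4961 = 335.5372; c·n₁/n = 432·2665/4961 = 232.0661
RR_MH = (165.8427 + 335.5372) / (116.2968 + 232.0661) = 501.3799 / 348.3629 = 1.43925

1.44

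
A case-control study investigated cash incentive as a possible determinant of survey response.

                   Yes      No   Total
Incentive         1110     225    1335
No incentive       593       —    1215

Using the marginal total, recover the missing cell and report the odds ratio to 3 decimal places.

5.175

The missing cell is in the unexposed row: 1215 − 593 = 622.
So a = 1110, b = 225, c = 593, d = 622.
OR = (a·d)/(b·c) = (1110 × 622) / (225 × 593) = 690420 / 133425 = 5.17459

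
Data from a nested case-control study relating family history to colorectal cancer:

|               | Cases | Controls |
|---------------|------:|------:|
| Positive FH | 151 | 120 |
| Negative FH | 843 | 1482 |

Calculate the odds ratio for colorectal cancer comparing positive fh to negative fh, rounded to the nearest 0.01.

Cells: a = 151, b = 120, c = 843, d = 1482.
OR = (a·d)/(b·c) = (151 × 1482) / (120 × 843) = 223782 / 101160 = 2.21216
The odds of colorectal cancer are about 2.21 times as high in the positive fh group.

2.21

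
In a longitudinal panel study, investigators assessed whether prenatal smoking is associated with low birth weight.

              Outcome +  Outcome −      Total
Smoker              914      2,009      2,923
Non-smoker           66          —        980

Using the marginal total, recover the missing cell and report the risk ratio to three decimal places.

The missing cell is in the unexposed row: 980 − 66 = 914.
So a = 914, b = 2009, c = 66, d = 914.
RR = [a/(a+b)] / [c/(c+d)] = (914/2923) / (66/980) = 0.31269/0.06735 = 4.64301

4.643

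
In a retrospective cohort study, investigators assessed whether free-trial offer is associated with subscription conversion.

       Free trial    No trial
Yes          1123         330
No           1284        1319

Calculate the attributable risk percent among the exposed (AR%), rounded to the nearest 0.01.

Reading the table with exposure as columns: a = 1123 (Free trial, case), b = 1284 (Free trial, non-case), c = 330 (No trial, case), d = 1319.
Risk in exposed = 1123/2407 = 0.46656; risk in unexposed = 330/1649 = 0.20012.
RR = 0.46656/0.20012 = 2.33137
AR% = (RR − 1)/RR × 100 = (2.33137 − 1)/2.33137 × 100 = 57.1067%

57.11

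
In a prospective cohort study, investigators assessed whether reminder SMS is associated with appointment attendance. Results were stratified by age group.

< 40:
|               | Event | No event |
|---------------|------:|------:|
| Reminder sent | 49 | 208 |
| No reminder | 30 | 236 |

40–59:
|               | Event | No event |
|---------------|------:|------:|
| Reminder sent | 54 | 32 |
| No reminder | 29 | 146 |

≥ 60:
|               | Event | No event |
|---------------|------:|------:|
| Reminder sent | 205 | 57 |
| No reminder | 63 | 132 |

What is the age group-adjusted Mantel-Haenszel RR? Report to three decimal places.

RR_MH = Σ(aᵢ·n₀ᵢ/nᵢ) / Σ(cᵢ·n₁ᵢ/nᵢ), with n₁ᵢ = aᵢ+bᵢ (exposed), n₀ᵢ = cᵢ+dᵢ (unexposed), nᵢ = n₁ᵢ+n₀ᵢ.
Stratum 1 (< 40): n₁ = 257, n₀ = 266, n = 523; a·n₀/n = 49·266/523 = 24.9216; c·n₁/n = 30·257/523 = 14.7419
Stratum 2 (40–59): n₁ = 86, n₀ = 175, n = 261; a·n₀/n = 54·175/261 = 36.2069; c·n₁/n = 29·86/261 = 9.5556
Stratum 3 (≥ 60): n₁ = 262, n₀ = 195, n = 457; a·n₀/n = 205·195/457 = 87.4726; c·n₁/n = 63·262/457 = 36.1182
RR_MH = (24.9216 + 36.2069 + 87.4726) / (14.7419 + 9.5556 + 36.1182) = 148.6012 / 60.4156 = 2.45965

2.460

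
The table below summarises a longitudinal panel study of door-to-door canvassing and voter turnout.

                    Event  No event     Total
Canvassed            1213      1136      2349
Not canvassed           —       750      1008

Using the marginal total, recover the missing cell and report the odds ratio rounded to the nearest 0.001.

The missing cell is in the unexposed row: 1008 − 750 = 258.
So a = 1213, b = 1136, c = 258, d = 750.
OR = (a·d)/(b·c) = (1213 × 750) / (1136 × 258) = 909750 / 293088 = 3.10402

3.104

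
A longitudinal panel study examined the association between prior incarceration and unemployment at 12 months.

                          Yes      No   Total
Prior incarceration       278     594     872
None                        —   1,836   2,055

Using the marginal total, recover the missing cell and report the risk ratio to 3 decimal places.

The missing cell is in the unexposed row: 2055 − 1836 = 219.
So a = 278, b = 594, c = 219, d = 1836.
RR = [a/(a+b)] / [c/(c+d)] = (278/872) / (219/2055) = 0.31881/0.10657 = 2.99155

2.992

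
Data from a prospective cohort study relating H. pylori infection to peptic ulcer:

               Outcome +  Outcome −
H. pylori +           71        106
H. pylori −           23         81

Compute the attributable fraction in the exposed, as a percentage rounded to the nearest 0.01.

44.87

Cells: a = 71, b = 106, c = 23, d = 81.
Risk in exposed = 71/177 = 0.40113; risk in unexposed = 23/104 = 0.22115.
RR = 0.40113/0.22115 = 1.81380
AR% = (RR − 1)/RR × 100 = (1.81380 − 1)/1.81380 × 100 = 44.8673%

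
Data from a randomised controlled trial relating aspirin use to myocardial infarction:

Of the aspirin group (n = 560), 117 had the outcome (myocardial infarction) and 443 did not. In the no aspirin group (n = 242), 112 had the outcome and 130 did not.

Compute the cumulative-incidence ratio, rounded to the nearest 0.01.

0.45

From the description: a = 117, b = 443, c = 112, d = 130.
Risk in exposed = 117/560 = 0.20893; risk in unexposed = 112/242 = 0.46281.
RR = 0.20893 / 0.46281 = 0.45143
The risk is 55% lower among the exposed than among the unexposed.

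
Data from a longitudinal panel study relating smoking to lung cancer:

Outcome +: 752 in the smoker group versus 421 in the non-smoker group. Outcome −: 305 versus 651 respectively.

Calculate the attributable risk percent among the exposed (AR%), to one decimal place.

From the description: a = 752, b = 305, c = 421, d = 651.
Risk in exposed = 752/1057 = 0.71145; risk in unexposed = 421/1072 = 0.39272.
RR = 0.71145/0.39272 = 1.81157
AR% = (RR − 1)/RR × 100 = (1.81157 − 1)/1.81157 × 100 = 44.7993%

44.8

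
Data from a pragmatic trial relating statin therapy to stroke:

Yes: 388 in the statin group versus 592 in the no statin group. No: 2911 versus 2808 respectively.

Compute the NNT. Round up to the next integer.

Risk in treated group = 388/3299 = 0.11761; risk in control = 592/3400 = 0.17412.
Absolute risk reduction = 0.17412 − 0.11761 = 0.05651
NNT = 1 / ARR = 1 / 0.05651 = 17.697 → round up → 18

18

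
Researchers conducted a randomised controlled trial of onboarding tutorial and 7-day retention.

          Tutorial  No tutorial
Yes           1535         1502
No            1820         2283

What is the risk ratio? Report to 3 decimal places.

Reading the table with exposure as columns: a = 1535 (Tutorial, case), b = 1820 (Tutorial, non-case), c = 1502 (No tutorial, case), d = 2283.
Risk in exposed = 1535/3355 = 0.45753; risk in unexposed = 1502/3785 = 0.39683.
RR = 0.45753 / 0.39683 = 1.15295
The risk among the exposed is 1.15 times that among the unexposed.

1.153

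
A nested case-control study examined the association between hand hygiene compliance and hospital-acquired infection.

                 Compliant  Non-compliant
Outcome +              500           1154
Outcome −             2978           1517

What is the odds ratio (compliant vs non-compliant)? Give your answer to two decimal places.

0.22

Reading the table with exposure as columns: a = 500 (Compliant, case), b = 2978 (Compliant, non-case), c = 1154 (Non-compliant, case), d = 1517.
OR = (a·d)/(b·c) = (500 × 1517) / (2978 × 1154) = 758500 / 3436612 = 0.22071
Exposure is associated with lower odds of hospital-acquired infection (OR = 0.22 < 1).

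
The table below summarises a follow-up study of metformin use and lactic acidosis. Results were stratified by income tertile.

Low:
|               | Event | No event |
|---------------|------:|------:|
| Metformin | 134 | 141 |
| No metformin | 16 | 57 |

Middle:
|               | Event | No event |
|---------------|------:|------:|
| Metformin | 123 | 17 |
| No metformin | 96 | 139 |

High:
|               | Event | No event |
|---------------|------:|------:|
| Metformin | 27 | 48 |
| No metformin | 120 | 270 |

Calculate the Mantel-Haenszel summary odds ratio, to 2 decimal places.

OR_MH = Σ(aᵢdᵢ/nᵢ) / Σ(bᵢcᵢ/nᵢ), where nᵢ is the stratum total.
Stratum 1 (Low): n = 348; a·d/n = 134·57/348 = 21.9483; b·c/n = 141·16/348 = 6.4828
Stratum 2 (Middle): n = 375; a·d/n = 123·139/375 = 45.5920; b·c/n = 17·96/375 = 4.3520
Stratum 3 (High): n = 465; a·d/n = 27·270/465 = 15.6774; b·c/n = 48·120/465 = 12.3871
OR_MH = (21.9483 + 45.5920 + 15.6774) / (6.4828 + 4.3520 + 12.3871) = 83.2177 / 23.2219 = 3.58359

3.58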